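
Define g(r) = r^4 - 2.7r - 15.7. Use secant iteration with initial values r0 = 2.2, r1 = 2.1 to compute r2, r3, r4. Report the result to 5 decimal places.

2.15184, 2.15378, 2.15370

g(2.2) = 1.7856000, g(2.1) = -1.9219000
r2 = 2.1000000 − (-1.9219000)·(2.1000000 − 2.2000000) / (-1.9219000 − 1.7856000) = 2.1000000 − (0.1921900)/(-3.7075000) = 2.1518382
g(2.1518382) = -0.0692895
r3 = 2.1518382 − (-0.0692895)·(2.1518382 − 2.1000000) / (-0.0692895 − (-1.9219000)) = 2.1518382 − (-0.0035918)/(1.8526105) = 2.1537770
g(2.1537770) = 0.0028522
r4 = 2.1537770 − 0.0028522·(2.1537770 − 2.1518382) / (0.0028522 − (-0.0692895)) = 2.1537770 − (0.0000055)/(0.0721417) = 2.1537003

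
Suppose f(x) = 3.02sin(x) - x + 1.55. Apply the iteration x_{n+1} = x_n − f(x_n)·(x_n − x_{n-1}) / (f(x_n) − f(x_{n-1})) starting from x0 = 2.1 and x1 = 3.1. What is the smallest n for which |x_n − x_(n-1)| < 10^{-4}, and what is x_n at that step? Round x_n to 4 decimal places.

n = 5, x_n = 2.7375

f(2.1) = 2.056892, f(3.1) = -1.424426
x2 = 3.100000 − (-1.424426)·(1.000000)/(-3.481319) = 2.690837;  |Δ| = 0.409163
f(2.690837) = 0.174813
x3 = 2.690837 − 0.174813·(-0.409163)/(1.599239) = 2.735563;  |Δ| = 0.044726
f(2.735563) = 0.007232
x4 = 2.735563 − 0.007232·(0.044726)/(-0.167581) = 2.737493;  |Δ| = 0.001930
f(2.737493) = -0.000055
x5 = 2.737493 − (-0.000055)·(0.001930)/(-0.007287) = 2.737478;  |Δ| = 0.000015
|x5 − x4| = 0.000015 < 10^{-4}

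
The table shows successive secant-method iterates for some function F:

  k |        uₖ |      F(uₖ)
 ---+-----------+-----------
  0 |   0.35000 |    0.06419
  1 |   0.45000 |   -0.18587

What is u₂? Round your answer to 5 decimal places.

0.37567

u₂ = 0.45000 − (-0.18587)·(0.45000 − 0.35000) / (-0.18587 − 0.06419)
   = 0.45000 − (-0.0185870)/(-0.2500600) = 0.3756698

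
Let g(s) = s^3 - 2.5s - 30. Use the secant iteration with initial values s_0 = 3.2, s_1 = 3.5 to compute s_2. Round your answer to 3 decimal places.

3.368

g(3.2) = -5.23200, g(3.5) = 4.12500
s_2 = 3.50000 − 4.12500·(3.50000 − 3.20000) / (4.12500 − (-5.23200)) = 3.50000 − (1.23750)/(9.35700) = 3.36775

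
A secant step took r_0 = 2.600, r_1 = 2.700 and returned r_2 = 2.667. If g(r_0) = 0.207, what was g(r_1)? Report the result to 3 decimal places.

The secant line through (2.600, 0.207) and (2.700, g(r_1)) crosses zero at r_2 = 2.667.
So (2.600, 0.207), (2.700, g(r_1)), (2.667, 0) are collinear:
g(r_1) = 0.207 · (2.700 − 2.667) / (2.600 − 2.667) = 0.207 · (0.03300)/(-0.06700) = -0.10196

-0.102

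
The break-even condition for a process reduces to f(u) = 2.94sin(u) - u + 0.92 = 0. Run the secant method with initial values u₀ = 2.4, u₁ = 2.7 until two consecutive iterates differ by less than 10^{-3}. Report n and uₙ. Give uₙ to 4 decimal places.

f(2.4) = 0.505862, f(2.7) = -0.523503
u₂ = 2.700000 − (-0.523503)·(0.300000)/(-1.029365) = 2.547429;  |Δ| = 0.152571
f(2.547429) = 0.018429
u₃ = 2.547429 − 0.018429·(-0.152571)/(0.541932) = 2.552618;  |Δ| = 0.005188
f(2.552618) = 0.000579
u₄ = 2.552618 − 0.000579·(0.005188)/(-0.017850) = 2.552786;  |Δ| = 0.000168
|u₄ − u₃| = 0.000168 < 10^{-3}

n = 4, uₙ = 2.5528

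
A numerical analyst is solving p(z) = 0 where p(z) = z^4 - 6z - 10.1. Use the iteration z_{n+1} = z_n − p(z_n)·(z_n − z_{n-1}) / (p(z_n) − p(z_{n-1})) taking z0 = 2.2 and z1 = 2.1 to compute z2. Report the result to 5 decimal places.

p(2.2) = 0.1256000, p(2.1) = -3.2519000
z2 = 2.1000000 − (-3.2519000)·(2.1000000 − 2.2000000) / (-3.2519000 − 0.1256000) = 2.1000000 − (0.3251900)/(-3.3775000) = 2.1962813

2.19628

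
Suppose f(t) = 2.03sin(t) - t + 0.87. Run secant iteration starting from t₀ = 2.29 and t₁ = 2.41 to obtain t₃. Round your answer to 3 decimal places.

2.335

f(2.29) = 0.10723, f(2.41) = -0.18385
t₂ = 2.41000 − (-0.18385)·(2.41000 − 2.29000) / (-0.18385 − 0.10723) = 2.41000 − (-0.02206)/(-0.29108) = 2.33421
f(2.33421) = 0.00243
t₃ = 2.33421 − 0.00243·(2.33421 − 2.41000) / (0.00243 − (-0.18385)) = 2.33421 − (-0.00018)/(0.18628) = 2.33520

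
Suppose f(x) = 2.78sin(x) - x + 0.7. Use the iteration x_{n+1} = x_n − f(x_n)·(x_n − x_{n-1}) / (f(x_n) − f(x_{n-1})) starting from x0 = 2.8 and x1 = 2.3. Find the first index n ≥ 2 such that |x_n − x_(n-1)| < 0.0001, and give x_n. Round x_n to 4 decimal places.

n = 5, x_n = 2.4573

f(2.8) = -1.168733, f(2.3) = 0.473060
x2 = 2.300000 − 0.473060·(-0.500000)/(1.641793) = 2.444068;  |Δ| = 0.144068
f(2.444068) = 0.041588
x3 = 2.444068 − 0.041588·(0.144068)/(-0.431473) = 2.457954;  |Δ| = 0.013886
f(2.457954) = -0.002057
x4 = 2.457954 − (-0.002057)·(0.013886)/(-0.043644) = 2.457300;  |Δ| = 0.000654
f(2.457300) = 0.000008
x5 = 2.457300 − 0.000008·(-0.000654)/(0.002064) = 2.457302;  |Δ| = 0.000002
|x5 − x4| = 0.000002 < 0.0001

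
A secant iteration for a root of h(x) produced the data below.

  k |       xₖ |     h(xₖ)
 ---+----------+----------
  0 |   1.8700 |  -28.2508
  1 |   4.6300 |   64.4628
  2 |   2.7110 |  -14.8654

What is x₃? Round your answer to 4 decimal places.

x₃ = 2.7110 − (-14.8654)·(2.7110 − 4.6300) / (-14.8654 − 64.4628)
   = 2.7110 − (28.526703)/(-79.328200) = 3.070604

3.0706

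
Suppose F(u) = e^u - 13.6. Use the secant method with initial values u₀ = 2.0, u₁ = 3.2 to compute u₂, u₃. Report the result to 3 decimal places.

2.435, 2.562

F(2.0) = -6.21094, F(3.2) = 10.93253
u₂ = 3.20000 − 10.93253·(3.20000 − 2.00000) / (10.93253 − (-6.21094)) = 3.20000 − (13.11904)/(17.14347) = 2.43475
F(2.43475) = -2.18703
u₃ = 2.43475 − (-2.18703)·(2.43475 − 3.20000) / (-2.18703 − 10.93253) = 2.43475 − (1.67362)/(-13.11956) = 2.56232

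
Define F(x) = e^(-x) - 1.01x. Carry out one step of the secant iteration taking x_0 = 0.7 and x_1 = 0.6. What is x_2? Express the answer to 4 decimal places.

0.5627

F(0.7) = -0.210415, F(0.6) = -0.057188
x_2 = 0.600000 − (-0.057188)·(0.600000 − 0.700000) / (-0.057188 − (-0.210415)) = 0.600000 − (0.005719)/(0.153226) = 0.562677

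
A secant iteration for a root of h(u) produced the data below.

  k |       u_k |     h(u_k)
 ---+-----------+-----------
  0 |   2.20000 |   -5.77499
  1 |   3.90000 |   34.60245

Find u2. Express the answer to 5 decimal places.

2.44314

u2 = 3.90000 − 34.60245·(3.90000 − 2.20000) / (34.60245 − (-5.77499))
   = 3.90000 − (58.8241650)/(40.3774400) = 2.4431428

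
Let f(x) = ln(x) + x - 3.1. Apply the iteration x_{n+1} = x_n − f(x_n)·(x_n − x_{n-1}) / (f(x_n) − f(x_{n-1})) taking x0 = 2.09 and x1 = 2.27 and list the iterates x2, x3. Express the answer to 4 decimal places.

2.2770, 2.2771

f(2.09) = -0.272836, f(2.27) = -0.010220
x2 = 2.270000 − (-0.010220)·(2.270000 − 2.090000) / (-0.010220 − (-0.272836)) = 2.270000 − (-0.001840)/(0.262616) = 2.277005
f(2.277005) = -0.000134
x3 = 2.277005 − (-0.000134)·(2.277005 − 2.270000) / (-0.000134 − (-0.010220)) = 2.277005 − (-0.000001)/(0.010086) = 2.277098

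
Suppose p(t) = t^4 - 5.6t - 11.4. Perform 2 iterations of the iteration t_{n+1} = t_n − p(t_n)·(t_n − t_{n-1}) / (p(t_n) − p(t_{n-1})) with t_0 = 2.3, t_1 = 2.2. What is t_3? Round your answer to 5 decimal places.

2.20791

p(2.3) = 3.7041000, p(2.2) = -0.2944000
t_2 = 2.2000000 − (-0.2944000)·(2.2000000 − 2.3000000) / (-0.2944000 − 3.7041000) = 2.2000000 − (0.0294400)/(-3.9985000) = 2.2073628
p(2.2073628) = -0.0204590
t_3 = 2.2073628 − (-0.0204590)·(2.2073628 − 2.2000000) / (-0.0204590 − (-0.2944000)) = 2.2073628 − (-0.0001506)/(0.2739410) = 2.2079126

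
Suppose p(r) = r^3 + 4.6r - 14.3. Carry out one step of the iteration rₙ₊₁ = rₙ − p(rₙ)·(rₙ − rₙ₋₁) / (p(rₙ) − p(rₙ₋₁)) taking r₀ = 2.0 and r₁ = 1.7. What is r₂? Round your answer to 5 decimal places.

1.80524

p(2.0) = 2.9000000, p(1.7) = -1.5670000
r₂ = 1.7000000 − (-1.5670000)·(1.7000000 − 2.0000000) / (-1.5670000 − 2.9000000) = 1.7000000 − (0.4701000)/(-4.4670000) = 1.8052384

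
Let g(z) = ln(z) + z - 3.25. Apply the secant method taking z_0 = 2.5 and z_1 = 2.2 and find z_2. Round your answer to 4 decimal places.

2.3834

g(2.5) = 0.166291, g(2.2) = -0.261543
z_2 = 2.200000 − (-0.261543)·(2.200000 − 2.500000) / (-0.261543 − 0.166291) = 2.200000 − (0.078463)/(-0.427833) = 2.383396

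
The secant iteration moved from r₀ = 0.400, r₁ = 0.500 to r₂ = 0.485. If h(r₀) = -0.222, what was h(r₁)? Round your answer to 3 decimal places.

0.039

The secant line through (0.400, -0.222) and (0.500, h(r₁)) crosses zero at r₂ = 0.485.
So (0.400, -0.222), (0.500, h(r₁)), (0.485, 0) are collinear:
h(r₁) = -0.222 · (0.500 − 0.485) / (0.400 − 0.485) = -0.222 · (0.01500)/(-0.08500) = 0.03918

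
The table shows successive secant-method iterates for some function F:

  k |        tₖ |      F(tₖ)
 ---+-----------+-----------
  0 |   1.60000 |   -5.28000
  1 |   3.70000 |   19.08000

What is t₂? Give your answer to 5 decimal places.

2.05517

t₂ = 3.70000 − 19.08000·(3.70000 − 1.60000) / (19.08000 − (-5.28000))
   = 3.70000 − (40.0680000)/(24.3600000) = 2.0551724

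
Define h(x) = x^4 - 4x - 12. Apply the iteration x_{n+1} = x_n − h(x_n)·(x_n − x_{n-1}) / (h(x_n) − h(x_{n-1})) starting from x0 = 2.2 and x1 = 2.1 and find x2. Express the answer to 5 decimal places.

2.12661

h(2.2) = 2.6256000, h(2.1) = -0.9519000
x2 = 2.1000000 − (-0.9519000)·(2.1000000 − 2.2000000) / (-0.9519000 − 2.6256000) = 2.1000000 − (0.0951900)/(-3.5775000) = 2.1266080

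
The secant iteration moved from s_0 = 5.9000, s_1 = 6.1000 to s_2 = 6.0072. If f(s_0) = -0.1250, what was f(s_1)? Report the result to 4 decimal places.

0.1082

The secant line through (5.9000, -0.1250) and (6.1000, f(s_1)) crosses zero at s_2 = 6.0072.
So (5.9000, -0.1250), (6.1000, f(s_1)), (6.0072, 0) are collinear:
f(s_1) = -0.1250 · (6.1000 − 6.0072) / (5.9000 − 6.0072) = -0.1250 · (0.092800)/(-0.107200) = 0.108209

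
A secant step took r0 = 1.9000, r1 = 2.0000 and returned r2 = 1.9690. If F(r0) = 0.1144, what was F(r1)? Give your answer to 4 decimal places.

The secant line through (1.9000, 0.1144) and (2.0000, F(r1)) crosses zero at r2 = 1.9690.
So (1.9000, 0.1144), (2.0000, F(r1)), (1.9690, 0) are collinear:
F(r1) = 0.1144 · (2.0000 − 1.9690) / (1.9000 − 1.9690) = 0.1144 · (0.031000)/(-0.069000) = -0.051397

-0.0514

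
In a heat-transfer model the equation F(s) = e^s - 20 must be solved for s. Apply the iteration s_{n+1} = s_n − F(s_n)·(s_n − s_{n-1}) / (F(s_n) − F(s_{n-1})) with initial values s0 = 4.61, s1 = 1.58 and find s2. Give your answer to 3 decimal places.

2.060

F(4.61) = 80.48415, F(1.58) = -15.14504
s2 = 1.58000 − (-15.14504)·(1.58000 − 4.61000) / (-15.14504 − 80.48415) = 1.58000 − (45.88948)/(-95.62919) = 2.05987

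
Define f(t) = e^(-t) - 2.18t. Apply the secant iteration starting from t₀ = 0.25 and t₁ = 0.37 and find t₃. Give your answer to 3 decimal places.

f(0.25) = 0.23380, f(0.37) = -0.11587
t₂ = 0.37000 − (-0.11587)·(0.37000 − 0.25000) / (-0.11587 − 0.23380) = 0.37000 − (-0.01390)/(-0.34967) = 0.33024
f(0.33024) = -0.00116
t₃ = 0.33024 − (-0.00116)·(0.33024 − 0.37000) / (-0.00116 − (-0.11587)) = 0.33024 − (0.00005)/(0.11470) = 0.32983

0.330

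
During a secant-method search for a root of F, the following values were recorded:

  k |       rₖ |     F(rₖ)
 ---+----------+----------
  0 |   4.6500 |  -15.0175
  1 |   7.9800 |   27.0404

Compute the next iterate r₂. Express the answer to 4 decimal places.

r₂ = 7.9800 − 27.0404·(7.9800 − 4.6500) / (27.0404 − (-15.0175))
   = 7.9800 − (90.044532)/(42.057900) = 5.839034

5.8390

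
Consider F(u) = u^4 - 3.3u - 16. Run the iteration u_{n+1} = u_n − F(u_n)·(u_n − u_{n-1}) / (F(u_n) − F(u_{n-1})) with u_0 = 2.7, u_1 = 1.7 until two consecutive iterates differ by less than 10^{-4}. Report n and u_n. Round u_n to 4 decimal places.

n = 7, u_n = 2.1958

F(2.7) = 28.234100, F(1.7) = -13.257900
u_2 = 1.700000 − (-13.257900)·(-1.000000)/(-41.492000) = 2.019529;  |Δ| = 0.319529
F(2.019529) = -6.030303
u_3 = 2.019529 − (-6.030303)·(0.319529)/(7.227597) = 2.286126;  |Δ| = 0.266597
F(2.286126) = 3.770760
u_4 = 2.286126 − 3.770760·(0.266597)/(9.801063) = 2.183558;  |Δ| = 0.102568
F(2.183558) = -0.472613
u_5 = 2.183558 − (-0.472613)·(-0.102568)/(-4.243373) = 2.194982;  |Δ| = 0.011424
F(2.194982) = -0.030835
u_6 = 2.194982 − (-0.030835)·(0.011424)/(0.441777) = 2.195779;  |Δ| = 0.000797
F(2.195779) = 0.000281
u_7 = 2.195779 − 0.000281·(0.000797)/(0.031116) = 2.195772;  |Δ| = 0.000007
|u_7 − u_6| = 0.000007 < 10^{-4}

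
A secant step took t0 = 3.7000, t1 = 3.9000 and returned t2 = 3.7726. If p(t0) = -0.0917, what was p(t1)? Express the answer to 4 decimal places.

0.1609

The secant line through (3.7000, -0.0917) and (3.9000, p(t1)) crosses zero at t2 = 3.7726.
So (3.7000, -0.0917), (3.9000, p(t1)), (3.7726, 0) are collinear:
p(t1) = -0.0917 · (3.9000 − 3.7726) / (3.7000 − 3.7726) = -0.0917 · (0.127400)/(-0.072600) = 0.160917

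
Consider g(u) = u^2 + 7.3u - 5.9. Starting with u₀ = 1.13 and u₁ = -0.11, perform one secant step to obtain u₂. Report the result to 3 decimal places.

0.694

g(1.13) = 3.62590, g(-0.11) = -6.69090
u₂ = -0.11000 − (-6.69090)·(-0.11000 − 1.13000) / (-6.69090 − 3.62590) = -0.11000 − (8.29672)/(-10.31680) = 0.69419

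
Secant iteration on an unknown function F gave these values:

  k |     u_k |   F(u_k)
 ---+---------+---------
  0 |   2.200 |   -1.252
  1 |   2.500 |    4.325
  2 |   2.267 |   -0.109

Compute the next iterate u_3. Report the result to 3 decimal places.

u_3 = 2.267 − (-0.109)·(2.267 − 2.500) / (-0.109 − 4.325)
   = 2.267 − (0.02540)/(-4.43400) = 2.27273

2.273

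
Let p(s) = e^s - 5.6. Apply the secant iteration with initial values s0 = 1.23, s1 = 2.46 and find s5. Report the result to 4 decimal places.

p(1.23) = -2.178770, p(2.46) = 6.104812
s2 = 2.460000 − 6.104812·(2.460000 − 1.230000) / (6.104812 − (-2.178770)) = 2.460000 − (7.508918)/(8.283582) = 1.553518
p(1.553518) = -0.871926
s3 = 1.553518 − (-0.871926)·(1.553518 − 2.460000) / (-0.871926 − 6.104812) = 1.553518 − (0.790385)/(-6.976737) = 1.666807
p(1.666807) = -0.304769
s4 = 1.666807 − (-0.304769)·(1.666807 − 1.553518) / (-0.304769 − (-0.871926)) = 1.666807 − (-0.034527)/(0.567157) = 1.727684
p(1.727684) = 0.027604
s5 = 1.727684 − 0.027604·(1.727684 − 1.666807) / (0.027604 − (-0.304769)) = 1.727684 − (0.001680)/(0.332373) = 1.722628

1.7226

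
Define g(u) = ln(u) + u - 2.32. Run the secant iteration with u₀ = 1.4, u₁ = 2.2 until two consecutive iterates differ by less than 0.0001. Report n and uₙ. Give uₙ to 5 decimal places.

n = 5, uₙ = 1.75661

g(1.4) = -0.5835278, g(2.2) = 0.6684574
u₂ = 2.2000000 − 0.6684574·(0.8000000)/(1.2519851) = 1.7728656;  |Δ| = 0.4271344
g(1.7728656) = 0.0254629
u₃ = 1.7728656 − 0.0254629·(-0.4271344)/(-0.6429945) = 1.7559509;  |Δ| = 0.0169147
g(1.7559509) = -0.0010385
u₄ = 1.7559509 − (-0.0010385)·(-0.0169147)/(-0.0265014) = 1.7566138;  |Δ| = 0.0006629
g(1.7566138) = 0.0000017
u₅ = 1.7566138 − 0.0000017·(0.0006629)/(0.0010403) = 1.7566127;  |Δ| = 0.0000011
|u₅ − u₄| = 0.0000011 < 0.0001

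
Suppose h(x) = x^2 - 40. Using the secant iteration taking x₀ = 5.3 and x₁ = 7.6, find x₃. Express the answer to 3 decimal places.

h(5.3) = -11.91000, h(7.6) = 17.76000
x₂ = 7.60000 − 17.76000·(7.60000 − 5.30000) / (17.76000 − (-11.91000)) = 7.60000 − (40.84800)/(29.67000) = 6.22326
h(6.22326) = -1.27109
x₃ = 6.22326 − (-1.27109)·(6.22326 − 7.60000) / (-1.27109 − 17.76000) = 6.22326 − (1.74996)/(-19.03109) = 6.31521

6.315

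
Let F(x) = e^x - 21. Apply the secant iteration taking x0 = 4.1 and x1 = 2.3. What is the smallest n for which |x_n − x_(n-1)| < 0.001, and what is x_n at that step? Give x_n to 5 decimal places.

F(4.1) = 39.3402876, F(2.3) = -11.0258175
x2 = 2.3000000 − (-11.0258175)·(-1.8000000)/(-50.3661051) = 2.6940442;  |Δ| = 0.3940442
F(2.6940442) = -6.2086256
x3 = 2.6940442 − (-6.2086256)·(0.3940442)/(4.8171919) = 3.2019071;  |Δ| = 0.5078629
F(3.2019071) = 3.5793600
x4 = 3.2019071 − 3.5793600·(0.5078629)/(9.7879856) = 3.0161871;  |Δ| = 0.1857199
F(3.0161871) = -0.5866901
x5 = 3.0161871 − (-0.5866901)·(-0.1857199)/(-4.1660501) = 3.0423414;  |Δ| = 0.0261543
F(3.0423414) = -0.0457516
x6 = 3.0423414 − (-0.0457516)·(0.0261543)/(0.5409386) = 3.0445535;  |Δ| = 0.0022121
F(3.0445535) = 0.0006522
x7 = 3.0445535 − 0.0006522·(0.0022121)/(0.0464038) = 3.0445224;  |Δ| = 0.0000311
|x7 − x6| = 0.0000311 < 0.001

n = 7, x_n = 3.04452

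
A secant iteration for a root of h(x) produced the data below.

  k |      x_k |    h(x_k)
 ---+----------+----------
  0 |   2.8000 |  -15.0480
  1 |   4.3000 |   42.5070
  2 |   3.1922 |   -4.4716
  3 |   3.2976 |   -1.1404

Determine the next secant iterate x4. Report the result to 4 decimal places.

x4 = 3.2976 − (-1.1404)·(3.2976 − 3.1922) / (-1.1404 − (-4.4716))
   = 3.2976 − (-0.120198)/(3.331200) = 3.333683

3.3337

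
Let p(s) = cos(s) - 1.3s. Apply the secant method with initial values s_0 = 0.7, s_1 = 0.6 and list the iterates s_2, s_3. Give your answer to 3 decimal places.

p(0.7) = -0.14516, p(0.6) = 0.04534
s_2 = 0.60000 − 0.04534·(0.60000 − 0.70000) / (0.04534 − (-0.14516)) = 0.60000 − (-0.00453)/(0.19049) = 0.62380
p(0.62380) = 0.00073
s_3 = 0.62380 − 0.00073·(0.62380 − 0.60000) / (0.00073 − 0.04534) = 0.62380 − (0.00002)/(-0.04461) = 0.62419

0.624, 0.624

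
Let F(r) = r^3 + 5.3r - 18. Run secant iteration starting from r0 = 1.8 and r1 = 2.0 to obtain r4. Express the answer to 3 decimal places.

F(1.8) = -2.62800, F(2.0) = 0.60000
r2 = 2.00000 − 0.60000·(2.00000 − 1.80000) / (0.60000 − (-2.62800)) = 2.00000 − (0.12000)/(3.22800) = 1.96283
F(1.96283) = -0.03488
r3 = 1.96283 − (-0.03488)·(1.96283 − 2.00000) / (-0.03488 − 0.60000) = 1.96283 − (0.00130)/(-0.63488) = 1.96487
F(1.96487) = -0.00043
r4 = 1.96487 − (-0.00043)·(1.96487 − 1.96283) / (-0.00043 − (-0.03488)) = 1.96487 − (0.00000)/(0.03446) = 1.96489

1.965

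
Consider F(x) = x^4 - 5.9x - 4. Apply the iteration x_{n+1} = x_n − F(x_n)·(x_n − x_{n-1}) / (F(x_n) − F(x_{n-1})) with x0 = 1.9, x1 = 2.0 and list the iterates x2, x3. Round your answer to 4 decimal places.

1.9916, 1.9923

F(1.9) = -2.177900, F(2.0) = 0.200000
x2 = 2.000000 − 0.200000·(2.000000 − 1.900000) / (0.200000 − (-2.177900)) = 2.000000 − (0.020000)/(2.377900) = 1.991589
F(1.991589) = -0.017828
x3 = 1.991589 − (-0.017828)·(1.991589 − 2.000000) / (-0.017828 − 0.200000) = 1.991589 − (0.000150)/(-0.217828) = 1.992278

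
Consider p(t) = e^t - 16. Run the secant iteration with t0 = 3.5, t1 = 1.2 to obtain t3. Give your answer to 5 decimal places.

p(3.5) = 17.1154520, p(1.2) = -12.6798831
t2 = 1.2000000 − (-12.6798831)·(1.2000000 − 3.5000000) / (-12.6798831 − 17.1154520) = 1.2000000 − (29.1637311)/(-29.7953350) = 2.1788019
p(2.1788019) = -7.1642860
t3 = 2.1788019 − (-7.1642860)·(2.1788019 − 1.2000000) / (-7.1642860 − (-12.6798831)) = 2.1788019 − (-7.0124169)/(5.5155971) = 3.4501814

3.45018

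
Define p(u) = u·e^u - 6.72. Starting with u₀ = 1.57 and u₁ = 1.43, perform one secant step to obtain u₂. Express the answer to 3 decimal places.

p(1.57) = 0.82644, p(1.43) = -0.74446
u₂ = 1.43000 − (-0.74446)·(1.43000 − 1.57000) / (-0.74446 − 0.82644) = 1.43000 − (0.10422)/(-1.57090) = 1.49635

1.496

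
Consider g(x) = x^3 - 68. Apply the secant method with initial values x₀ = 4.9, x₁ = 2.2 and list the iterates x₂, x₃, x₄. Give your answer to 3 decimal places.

3.647, 4.392, 4.048

g(4.9) = 49.64900, g(2.2) = -57.35200
x₂ = 2.20000 − (-57.35200)·(2.20000 − 4.90000) / (-57.35200 − 49.64900) = 2.20000 − (154.85040)/(-107.00100) = 3.64719
g(3.64719) = -19.48524
x₃ = 3.64719 − (-19.48524)·(3.64719 − 2.20000) / (-19.48524 − (-57.35200)) = 3.64719 − (-28.19877)/(37.86676) = 4.39187
g(4.39187) = 16.71271
x₄ = 4.39187 − 16.71271·(4.39187 − 3.64719) / (16.71271 − (-19.48524)) = 4.39187 − (12.44569)/(36.19795) = 4.04805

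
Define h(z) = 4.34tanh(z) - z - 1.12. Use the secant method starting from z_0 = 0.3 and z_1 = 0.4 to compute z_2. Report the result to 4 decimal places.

h(0.3) = -0.155703, h(0.4) = 0.128978
z_2 = 0.400000 − 0.128978·(0.400000 − 0.300000) / (0.128978 − (-0.155703)) = 0.400000 − (0.012898)/(0.284682) = 0.354694

0.3547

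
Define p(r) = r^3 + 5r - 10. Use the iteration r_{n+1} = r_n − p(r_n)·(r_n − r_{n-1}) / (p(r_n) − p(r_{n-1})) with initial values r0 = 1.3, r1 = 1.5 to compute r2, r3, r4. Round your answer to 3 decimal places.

p(1.3) = -1.30300, p(1.5) = 0.87500
r2 = 1.50000 − 0.87500·(1.50000 − 1.30000) / (0.87500 − (-1.30300)) = 1.50000 − (0.17500)/(2.17800) = 1.41965
p(1.41965) = -0.04057
r3 = 1.41965 − (-0.04057)·(1.41965 − 1.50000) / (-0.04057 − 0.87500) = 1.41965 − (0.00326)/(-0.91557) = 1.42321
p(1.42321) = -0.00119
r4 = 1.42321 − (-0.00119)·(1.42321 − 1.41965) / (-0.00119 − (-0.04057)) = 1.42321 − (0.00000)/(0.03938) = 1.42332

1.420, 1.423, 1.423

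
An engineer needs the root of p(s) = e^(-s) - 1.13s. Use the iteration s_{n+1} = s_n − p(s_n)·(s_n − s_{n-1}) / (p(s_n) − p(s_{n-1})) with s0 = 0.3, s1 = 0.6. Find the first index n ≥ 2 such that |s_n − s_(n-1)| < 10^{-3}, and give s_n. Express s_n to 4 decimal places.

n = 4, s_n = 0.5240

p(0.3) = 0.401818, p(0.6) = -0.129188
s2 = 0.600000 − (-0.129188)·(0.300000)/(-0.531007) = 0.527013;  |Δ| = 0.072987
p(0.527013) = -0.005159
s3 = 0.527013 − (-0.005159)·(-0.072987)/(0.124029) = 0.523977;  |Δ| = 0.003036
p(0.523977) = 0.000067
s4 = 0.523977 − 0.000067·(-0.003036)/(0.005226) = 0.524016;  |Δ| = 0.000039
|s4 − s3| = 0.000039 < 10^{-3}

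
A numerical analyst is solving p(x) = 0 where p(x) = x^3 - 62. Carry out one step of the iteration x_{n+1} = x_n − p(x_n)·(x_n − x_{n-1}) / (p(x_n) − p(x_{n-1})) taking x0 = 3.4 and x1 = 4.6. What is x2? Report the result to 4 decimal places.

3.8693

p(3.4) = -22.696000, p(4.6) = 35.336000
x2 = 4.600000 − 35.336000·(4.600000 − 3.400000) / (35.336000 − (-22.696000)) = 4.600000 − (42.403200)/(58.032000) = 3.869313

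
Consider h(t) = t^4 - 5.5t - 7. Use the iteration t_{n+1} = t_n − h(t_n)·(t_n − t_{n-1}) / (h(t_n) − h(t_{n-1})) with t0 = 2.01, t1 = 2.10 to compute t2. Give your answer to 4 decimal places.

h(2.01) = -1.732592, h(2.10) = 0.898100
t2 = 2.100000 − 0.898100·(2.100000 − 2.010000) / (0.898100 − (-1.732592)) = 2.100000 − (0.080829)/(2.630692) = 2.069275

2.0693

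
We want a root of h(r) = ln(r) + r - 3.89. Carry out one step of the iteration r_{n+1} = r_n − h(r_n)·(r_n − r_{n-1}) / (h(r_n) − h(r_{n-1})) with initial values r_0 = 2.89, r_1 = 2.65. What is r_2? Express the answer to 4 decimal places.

2.8450

h(2.89) = 0.061257, h(2.65) = -0.265440
r_2 = 2.650000 − (-0.265440)·(2.650000 − 2.890000) / (-0.265440 − 0.061257) = 2.650000 − (0.063706)/(-0.326697) = 2.844999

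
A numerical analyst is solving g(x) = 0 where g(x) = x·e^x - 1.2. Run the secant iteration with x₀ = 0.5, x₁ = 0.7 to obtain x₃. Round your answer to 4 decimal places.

0.6352

g(0.5) = -0.375639, g(0.7) = 0.209627
x₂ = 0.700000 − 0.209627·(0.700000 − 0.500000) / (0.209627 − (-0.375639)) = 0.700000 − (0.041925)/(0.585266) = 0.628365
g(0.628365) = -0.022102
x₃ = 0.628365 − (-0.022102)·(0.628365 − 0.700000) / (-0.022102 − 0.209627) = 0.628365 − (0.001583)/(-0.231729) = 0.635198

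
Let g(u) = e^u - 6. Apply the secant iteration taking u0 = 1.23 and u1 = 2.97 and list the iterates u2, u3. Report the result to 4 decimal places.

g(1.23) = -2.578770, g(2.97) = 13.491920
u2 = 2.970000 − 13.491920·(2.970000 − 1.230000) / (13.491920 − (-2.578770)) = 2.970000 − (23.475940)/(16.070690) = 1.509208
g(1.509208) = -1.476854
u3 = 1.509208 − (-1.476854)·(1.509208 − 2.970000) / (-1.476854 − 13.491920) = 1.509208 − (2.157377)/(-14.968774) = 1.653333

1.5092, 1.6533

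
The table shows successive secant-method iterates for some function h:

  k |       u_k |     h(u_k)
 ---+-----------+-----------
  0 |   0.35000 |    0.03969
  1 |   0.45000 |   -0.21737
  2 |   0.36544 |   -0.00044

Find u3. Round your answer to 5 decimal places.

u3 = 0.36544 − (-0.00044)·(0.36544 − 0.45000) / (-0.00044 − (-0.21737))
   = 0.36544 − (0.0000372)/(0.2169300) = 0.3652685

0.36527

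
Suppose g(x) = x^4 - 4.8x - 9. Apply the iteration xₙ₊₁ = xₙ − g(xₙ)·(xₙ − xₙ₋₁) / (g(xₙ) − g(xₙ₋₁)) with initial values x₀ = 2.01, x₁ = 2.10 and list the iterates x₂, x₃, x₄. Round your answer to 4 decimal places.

2.0877, 2.0885, 2.0885

g(2.01) = -2.325592, g(2.10) = 0.368100
x₂ = 2.100000 − 0.368100·(2.100000 − 2.010000) / (0.368100 − (-2.325592)) = 2.100000 − (0.033129)/(2.693692) = 2.087701
g(2.087701) = -0.024474
x₃ = 2.087701 − (-0.024474)·(2.087701 − 2.100000) / (-0.024474 − 0.368100) = 2.087701 − (0.000301)/(-0.392574) = 2.088468
g(2.088468) = -0.000232
x₄ = 2.088468 − (-0.000232)·(2.088468 − 2.087701) / (-0.000232 − (-0.024474)) = 2.088468 − (0.000000)/(0.024241) = 2.088475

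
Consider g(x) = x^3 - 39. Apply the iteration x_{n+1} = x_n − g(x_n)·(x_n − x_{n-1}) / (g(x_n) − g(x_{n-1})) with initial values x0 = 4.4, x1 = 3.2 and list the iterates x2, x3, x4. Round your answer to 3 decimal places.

g(4.4) = 46.18400, g(3.2) = -6.23200
x2 = 3.20000 − (-6.23200)·(3.20000 − 4.40000) / (-6.23200 − 46.18400) = 3.20000 − (7.47840)/(-52.41600) = 3.34267
g(3.34267) = -1.65073
x3 = 3.34267 − (-1.65073)·(3.34267 − 3.20000) / (-1.65073 − (-6.23200)) = 3.34267 − (-0.23552)/(4.58127) = 3.39408
g(3.39408) = 0.09914
x4 = 3.39408 − 0.09914·(3.39408 − 3.34267) / (0.09914 − (-1.65073)) = 3.39408 − (0.00510)/(1.74988) = 3.39117

3.343, 3.394, 3.391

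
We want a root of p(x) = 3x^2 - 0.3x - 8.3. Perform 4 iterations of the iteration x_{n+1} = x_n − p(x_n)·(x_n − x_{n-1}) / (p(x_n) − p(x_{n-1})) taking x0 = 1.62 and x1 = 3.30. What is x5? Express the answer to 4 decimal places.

p(1.62) = -0.912800, p(3.30) = 23.380000
x2 = 3.300000 − 23.380000·(3.300000 − 1.620000) / (23.380000 − (-0.912800)) = 3.300000 − (39.278400)/(24.292800) = 1.683126
p(1.683126) = -0.306200
x3 = 1.683126 − (-0.306200)·(1.683126 − 3.300000) / (-0.306200 − 23.380000) = 1.683126 − (0.495086)/(-23.686200) = 1.704028
p(1.704028) = -0.100077
x4 = 1.704028 − (-0.100077)·(1.704028 − 1.683126) / (-0.100077 − (-0.306200)) = 1.704028 − (-0.002092)/(0.206123) = 1.714176
p(1.714176) = 0.000945
x5 = 1.714176 − 0.000945·(1.714176 − 1.704028) / (0.000945 − (-0.100077)) = 1.714176 − (0.000010)/(0.101022) = 1.714081

1.7141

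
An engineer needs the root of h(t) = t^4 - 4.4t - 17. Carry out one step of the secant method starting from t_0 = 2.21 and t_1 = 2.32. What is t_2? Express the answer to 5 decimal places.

2.27815

h(2.21) = -2.8695672, h(2.32) = 1.7622298
t_2 = 2.3200000 − 1.7622298·(2.3200000 − 2.2100000) / (1.7622298 − (-2.8695672)) = 2.3200000 − (0.1938453)/(4.6317969) = 2.2781490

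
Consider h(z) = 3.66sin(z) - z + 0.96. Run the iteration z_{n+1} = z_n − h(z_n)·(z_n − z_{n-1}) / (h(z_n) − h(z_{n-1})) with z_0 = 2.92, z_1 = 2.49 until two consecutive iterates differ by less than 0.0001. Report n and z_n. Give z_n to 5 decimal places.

h(2.92) = -1.1555920, h(2.49) = 0.6896199
z_2 = 2.4900000 − 0.6896199·(-0.4300000)/(1.8452119) = 2.6507060;  |Δ| = 0.1607060
h(2.6507060) = 0.0346475
z_3 = 2.6507060 − 0.0346475·(0.1607060)/(-0.6549724) = 2.6592072;  |Δ| = 0.0085012
h(2.6592072) = -0.0013560
z_4 = 2.6592072 − (-0.0013560)·(0.0085012)/(-0.0360036) = 2.6588870;  |Δ| = 0.0003202
h(2.6588870) = 0.0000022
z_5 = 2.6588870 − 0.0000022·(-0.0003202)/(0.0013583) = 2.6588875;  |Δ| = 0.0000005
|z_5 − z_4| = 0.0000005 < 0.0001

n = 5, z_n = 2.65889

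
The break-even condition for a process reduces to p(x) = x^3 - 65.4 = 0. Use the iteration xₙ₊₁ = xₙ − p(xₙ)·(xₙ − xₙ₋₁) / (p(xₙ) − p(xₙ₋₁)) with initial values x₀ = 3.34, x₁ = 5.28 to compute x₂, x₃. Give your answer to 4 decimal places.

3.8366, 3.9786

p(3.34) = -28.140296, p(5.28) = 81.797952
x₂ = 5.280000 − 81.797952·(5.280000 − 3.340000) / (81.797952 − (-28.140296)) = 5.280000 − (158.688027)/(109.938248) = 3.836571
p(3.836571) = -8.928437
x₃ = 3.836571 − (-8.928437)·(3.836571 − 5.280000) / (-8.928437 − 81.797952) = 3.836571 − (12.887563)/(-90.726389) = 3.978620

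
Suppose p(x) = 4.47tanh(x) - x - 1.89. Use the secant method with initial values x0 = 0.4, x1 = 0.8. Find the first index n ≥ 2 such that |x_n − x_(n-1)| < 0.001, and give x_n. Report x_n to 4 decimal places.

n = 5, x_n = 0.6424

p(0.4) = -0.591628, p(0.8) = 0.278244
x2 = 0.800000 − 0.278244·(0.400000)/(0.869873) = 0.672053;  |Δ| = 0.127947
p(0.672053) = 0.058836
x3 = 0.672053 − 0.058836·(-0.127947)/(-0.219408) = 0.637743;  |Δ| = 0.034310
p(0.637743) = -0.009521
x4 = 0.637743 − (-0.009521)·(-0.034310)/(-0.068357) = 0.642521;  |Δ| = 0.004779
p(0.642521) = 0.000243
x5 = 0.642521 − 0.000243·(0.004779)/(0.009763) = 0.642403;  |Δ| = 0.000119
|x5 − x4| = 0.000119 < 0.001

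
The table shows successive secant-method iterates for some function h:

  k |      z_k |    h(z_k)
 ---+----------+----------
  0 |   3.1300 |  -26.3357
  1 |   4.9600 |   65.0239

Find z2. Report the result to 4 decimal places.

z2 = 4.9600 − 65.0239·(4.9600 − 3.1300) / (65.0239 − (-26.3357))
   = 4.9600 − (118.993737)/(91.359600) = 3.657523

3.6575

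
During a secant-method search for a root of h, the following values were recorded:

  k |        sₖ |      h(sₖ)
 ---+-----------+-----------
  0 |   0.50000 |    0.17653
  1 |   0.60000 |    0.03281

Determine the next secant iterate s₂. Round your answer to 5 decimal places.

0.62283

s₂ = 0.60000 − 0.03281·(0.60000 − 0.50000) / (0.03281 − 0.17653)
   = 0.60000 − (0.0032810)/(-0.1437200) = 0.6228291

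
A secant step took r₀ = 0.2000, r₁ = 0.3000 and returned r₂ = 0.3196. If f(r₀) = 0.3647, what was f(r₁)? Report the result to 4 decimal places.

0.0598

The secant line through (0.2000, 0.3647) and (0.3000, f(r₁)) crosses zero at r₂ = 0.3196.
So (0.2000, 0.3647), (0.3000, f(r₁)), (0.3196, 0) are collinear:
f(r₁) = 0.3647 · (0.3000 − 0.3196) / (0.2000 − 0.3196) = 0.3647 · (-0.019600)/(-0.119600) = 0.059767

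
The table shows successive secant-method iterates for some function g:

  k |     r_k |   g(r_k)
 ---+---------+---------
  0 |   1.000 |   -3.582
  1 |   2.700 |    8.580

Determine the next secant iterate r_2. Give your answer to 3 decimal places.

r_2 = 2.700 − 8.580·(2.700 − 1.000) / (8.580 − (-3.582))
   = 2.700 − (14.58600)/(12.16200) = 1.50069

1.501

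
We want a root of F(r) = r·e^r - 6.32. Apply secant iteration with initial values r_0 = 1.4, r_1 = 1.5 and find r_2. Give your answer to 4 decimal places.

F(1.4) = -0.642720, F(1.5) = 0.402534
r_2 = 1.500000 − 0.402534·(1.500000 − 1.400000) / (0.402534 − (-0.642720)) = 1.500000 − (0.040253)/(1.045254) = 1.461489

1.4615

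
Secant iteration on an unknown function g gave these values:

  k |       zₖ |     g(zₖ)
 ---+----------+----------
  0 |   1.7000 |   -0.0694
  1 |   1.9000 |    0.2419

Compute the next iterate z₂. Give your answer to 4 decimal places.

z₂ = 1.9000 − 0.2419·(1.9000 − 1.7000) / (0.2419 − (-0.0694))
   = 1.9000 − (0.048380)/(0.311300) = 1.744587

1.7446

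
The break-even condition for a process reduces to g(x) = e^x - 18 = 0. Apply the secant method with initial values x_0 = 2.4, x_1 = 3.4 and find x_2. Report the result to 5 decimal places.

g(2.4) = -6.9768236, g(3.4) = 11.9641000
x_2 = 3.4000000 − 11.9641000·(3.4000000 − 2.4000000) / (11.9641000 − (-6.9768236)) = 3.4000000 − (11.9641000)/(18.9409237) = 2.7683465

2.76835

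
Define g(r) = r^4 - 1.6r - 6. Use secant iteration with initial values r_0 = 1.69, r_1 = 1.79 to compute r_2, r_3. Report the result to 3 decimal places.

1.718, 1.720

g(1.69) = -0.54669, g(1.79) = 1.40226
r_2 = 1.79000 − 1.40226·(1.79000 − 1.69000) / (1.40226 − (-0.54669)) = 1.79000 − (0.14023)/(1.94895) = 1.71805
g(1.71805) = -0.03636
r_3 = 1.71805 − (-0.03636)·(1.71805 − 1.79000) / (-0.03636 − 1.40226) = 1.71805 − (0.00262)/(-1.43862) = 1.71987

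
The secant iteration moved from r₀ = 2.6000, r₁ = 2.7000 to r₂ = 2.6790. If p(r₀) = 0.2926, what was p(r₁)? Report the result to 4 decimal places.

-0.0778

The secant line through (2.6000, 0.2926) and (2.7000, p(r₁)) crosses zero at r₂ = 2.6790.
So (2.6000, 0.2926), (2.7000, p(r₁)), (2.6790, 0) are collinear:
p(r₁) = 0.2926 · (2.7000 − 2.6790) / (2.6000 − 2.6790) = 0.2926 · (0.021000)/(-0.079000) = -0.077780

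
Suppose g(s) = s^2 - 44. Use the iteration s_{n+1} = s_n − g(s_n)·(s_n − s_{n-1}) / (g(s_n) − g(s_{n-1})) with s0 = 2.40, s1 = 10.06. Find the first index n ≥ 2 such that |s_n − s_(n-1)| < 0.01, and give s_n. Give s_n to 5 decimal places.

n = 6, s_n = 6.63325

g(2.40) = -38.2400000, g(10.06) = 57.2036000
s2 = 10.0600000 − 57.2036000·(7.6600000)/(95.4436000) = 5.4690209;  |Δ| = 4.5909791
g(5.4690209) = -14.0898108
s3 = 5.4690209 − (-14.0898108)·(-4.5909791)/(-71.2934108) = 6.3763421;  |Δ| = 0.9073213
g(6.3763421) = -3.3422611
s4 = 6.3763421 − (-3.3422611)·(0.9073213)/(10.7475497) = 6.6584999;  |Δ| = 0.2821578
g(6.6584999) = 0.3356207
s5 = 6.6584999 − 0.3356207·(0.2821578)/(3.6778818) = 6.6327519;  |Δ| = 0.0257480
g(6.6327519) = -0.0066020
s6 = 6.6327519 − (-0.0066020)·(-0.0257480)/(-0.3422228) = 6.6332486;  |Δ| = 0.0004967
|s6 − s5| = 0.0004967 < 0.01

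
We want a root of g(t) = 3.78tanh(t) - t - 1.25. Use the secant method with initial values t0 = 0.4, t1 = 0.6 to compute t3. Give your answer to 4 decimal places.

0.5011

g(0.4) = -0.213793, g(0.6) = 0.180047
t2 = 0.600000 − 0.180047·(0.600000 − 0.400000) / (0.180047 − (-0.213793)) = 0.600000 − (0.036009)/(0.393840) = 0.508568
g(0.508568) = 0.013605
t3 = 0.508568 − 0.013605·(0.508568 − 0.600000) / (0.013605 − 0.180047) = 0.508568 − (-0.001244)/(-0.166442) = 0.501095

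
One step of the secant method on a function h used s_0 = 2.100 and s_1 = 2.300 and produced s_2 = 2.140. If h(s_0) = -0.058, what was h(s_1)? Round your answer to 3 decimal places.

The secant line through (2.100, -0.058) and (2.300, h(s_1)) crosses zero at s_2 = 2.140.
So (2.100, -0.058), (2.300, h(s_1)), (2.140, 0) are collinear:
h(s_1) = -0.058 · (2.300 − 2.140) / (2.100 − 2.140) = -0.058 · (0.16000)/(-0.04000) = 0.23200

0.232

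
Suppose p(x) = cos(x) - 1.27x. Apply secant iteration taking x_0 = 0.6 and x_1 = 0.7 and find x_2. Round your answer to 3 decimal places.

0.634

p(0.6) = 0.06334, p(0.7) = -0.12416
x_2 = 0.70000 − (-0.12416)·(0.70000 − 0.60000) / (-0.12416 − 0.06334) = 0.70000 − (-0.01242)/(-0.18749) = 0.63378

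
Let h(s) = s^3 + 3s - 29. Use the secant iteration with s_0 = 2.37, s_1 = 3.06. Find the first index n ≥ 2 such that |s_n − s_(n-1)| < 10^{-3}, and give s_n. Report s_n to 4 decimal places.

n = 5, s_n = 2.7482

h(2.37) = -8.577947, h(3.06) = 8.832616
s_2 = 3.060000 − 8.832616·(0.690000)/(17.410563) = 2.709954;  |Δ| = 0.350046
h(2.709954) = -0.968651
s_3 = 2.709954 − (-0.968651)·(-0.350046)/(-9.801267) = 2.744548;  |Δ| = 0.034595
h(2.744548) = -0.092919
s_4 = 2.744548 − (-0.092919)·(0.034595)/(0.875732) = 2.748219;  |Δ| = 0.003671
h(2.748219) = 0.001152
s_5 = 2.748219 − 0.001152·(0.003671)/(0.094071) = 2.748174;  |Δ| = 0.000045
|s_5 − s_4| = 0.000045 < 10^{-3}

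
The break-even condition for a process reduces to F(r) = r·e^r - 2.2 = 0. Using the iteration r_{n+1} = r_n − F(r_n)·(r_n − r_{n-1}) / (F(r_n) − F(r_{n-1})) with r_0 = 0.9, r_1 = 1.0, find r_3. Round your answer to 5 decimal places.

F(0.9) = 0.0136428, F(1.0) = 0.5182818
r_2 = 1.0000000 − 0.5182818·(1.0000000 − 0.9000000) / (0.5182818 − 0.0136428) = 1.0000000 − (0.0518282)/(0.5046390) = 0.8972965
F(0.8972965) = 0.0010348
r_3 = 0.8972965 − 0.0010348·(0.8972965 − 1.0000000) / (0.0010348 − 0.5182818) = 0.8972965 − (-0.0001063)/(-0.5172470) = 0.8970911

0.89709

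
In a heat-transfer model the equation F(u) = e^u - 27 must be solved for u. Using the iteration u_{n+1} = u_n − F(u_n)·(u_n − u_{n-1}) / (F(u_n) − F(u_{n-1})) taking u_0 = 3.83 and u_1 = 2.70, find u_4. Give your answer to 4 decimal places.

F(3.83) = 19.062538, F(2.70) = -12.120268
u_2 = 2.700000 − (-12.120268)·(2.700000 − 3.830000) / (-12.120268 − 19.062538) = 2.700000 − (13.695903)/(-31.182807) = 3.139213
F(3.139213) = -3.914302
u_3 = 3.139213 − (-3.914302)·(3.139213 − 2.700000) / (-3.914302 − (-12.120268)) = 3.139213 − (-1.719213)/(8.205966) = 3.348721
F(3.348721) = 1.466303
u_4 = 3.348721 − 1.466303·(3.348721 − 3.139213) / (1.466303 − (-3.914302)) = 3.348721 − (0.307202)/(5.380605) = 3.291627

3.2916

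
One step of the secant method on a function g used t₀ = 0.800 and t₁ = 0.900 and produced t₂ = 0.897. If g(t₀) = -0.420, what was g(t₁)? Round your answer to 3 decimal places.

0.013

The secant line through (0.800, -0.420) and (0.900, g(t₁)) crosses zero at t₂ = 0.897.
So (0.800, -0.420), (0.900, g(t₁)), (0.897, 0) are collinear:
g(t₁) = -0.420 · (0.900 − 0.897) / (0.800 − 0.897) = -0.420 · (0.00300)/(-0.09700) = 0.01299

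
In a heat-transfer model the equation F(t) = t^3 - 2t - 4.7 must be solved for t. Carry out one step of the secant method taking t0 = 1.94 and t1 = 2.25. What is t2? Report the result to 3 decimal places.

F(1.94) = -1.27862, F(2.25) = 2.19062
t2 = 2.25000 − 2.19062·(2.25000 − 1.94000) / (2.19062 − (-1.27862)) = 2.25000 − (0.67909)/(3.46924) = 2.05425

2.054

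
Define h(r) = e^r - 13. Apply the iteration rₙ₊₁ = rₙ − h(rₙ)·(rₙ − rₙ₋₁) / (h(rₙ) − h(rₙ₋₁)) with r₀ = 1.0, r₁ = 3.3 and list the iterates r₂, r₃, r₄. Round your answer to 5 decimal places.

1.96940, 2.35856, 2.63528

h(1.0) = -10.2817182, h(3.3) = 14.1126389
r₂ = 3.3000000 − 14.1126389·(3.3000000 − 1.0000000) / (14.1126389 − (-10.2817182)) = 3.3000000 − (32.4590695)/(24.3943571) = 1.9694025
h(1.9694025) = -5.8336064
r₃ = 1.9694025 − (-5.8336064)·(1.9694025 − 3.3000000) / (-5.8336064 − 14.1126389) = 1.9694025 − (7.7621818)/(-19.9462453) = 2.3585576
h(2.3585576) = -2.4243141
r₄ = 2.3585576 − (-2.4243141)·(2.3585576 − 1.9694025) / (-2.4243141 − (-5.8336064)) = 2.3585576 − (-0.9434341)/(3.4092923) = 2.6352819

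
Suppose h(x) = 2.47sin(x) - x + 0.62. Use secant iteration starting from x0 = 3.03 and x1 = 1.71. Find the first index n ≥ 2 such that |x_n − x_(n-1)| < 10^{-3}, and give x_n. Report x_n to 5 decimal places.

n = 6, x_n = 2.35996

h(3.03) = -2.1349379, h(1.71) = 1.3561072
x2 = 1.7100000 − 1.3561072·(-1.3200000)/(3.4910451) = 2.2227581;  |Δ| = 0.5127581
h(2.2227581) = 0.3606327
x3 = 2.2227581 − 0.3606327·(0.5127581)/(-0.9954745) = 2.4085160;  |Δ| = 0.1857580
h(2.4085160) = -0.1356931
x4 = 2.4085160 − (-0.1356931)·(0.1857580)/(-0.4963258) = 2.3577307;  |Δ| = 0.0507853
h(2.3577307) = 0.0061379
x5 = 2.3577307 − 0.0061379·(-0.0507853)/(0.1418310) = 2.3599285;  |Δ| = 0.0021978
h(2.3599285) = 0.0000914
x6 = 2.3599285 − 0.0000914·(0.0021978)/(-0.0060465) = 2.3599617;  |Δ| = 0.0000332
|x6 − x5| = 0.0000332 < 10^{-3}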